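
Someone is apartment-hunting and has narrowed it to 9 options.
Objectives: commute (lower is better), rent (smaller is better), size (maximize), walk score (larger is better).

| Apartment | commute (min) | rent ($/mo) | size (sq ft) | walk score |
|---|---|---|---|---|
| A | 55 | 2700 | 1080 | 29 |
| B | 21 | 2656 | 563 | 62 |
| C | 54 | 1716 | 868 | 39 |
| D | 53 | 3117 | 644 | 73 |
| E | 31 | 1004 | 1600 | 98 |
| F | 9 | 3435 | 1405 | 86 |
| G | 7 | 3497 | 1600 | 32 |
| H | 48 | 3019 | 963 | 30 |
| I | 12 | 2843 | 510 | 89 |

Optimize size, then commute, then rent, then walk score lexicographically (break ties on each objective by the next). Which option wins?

G

First maximize size: best is 1600, kept {E, G}.
Then minimize commute: best is 7, kept {G}.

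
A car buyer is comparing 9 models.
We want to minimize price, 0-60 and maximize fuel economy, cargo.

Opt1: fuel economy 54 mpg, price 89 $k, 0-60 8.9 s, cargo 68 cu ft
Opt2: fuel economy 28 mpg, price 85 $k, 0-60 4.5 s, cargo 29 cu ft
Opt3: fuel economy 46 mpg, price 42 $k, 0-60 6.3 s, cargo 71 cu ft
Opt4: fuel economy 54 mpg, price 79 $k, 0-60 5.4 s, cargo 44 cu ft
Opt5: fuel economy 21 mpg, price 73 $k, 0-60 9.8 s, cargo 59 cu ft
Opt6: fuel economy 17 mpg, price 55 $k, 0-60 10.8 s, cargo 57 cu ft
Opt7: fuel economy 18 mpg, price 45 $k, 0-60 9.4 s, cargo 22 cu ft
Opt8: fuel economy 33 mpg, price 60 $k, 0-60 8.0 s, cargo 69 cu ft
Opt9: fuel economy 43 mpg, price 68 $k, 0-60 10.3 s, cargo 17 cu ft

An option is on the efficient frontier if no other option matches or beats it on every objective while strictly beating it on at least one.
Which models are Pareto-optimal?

Opt1: not dominated.
Opt2: not dominated (best 0-60).
Opt3: not dominated (best price).
Opt4: not dominated.
Opt5: dominated by Opt3 (fuel economy 46≥21, price 42≤73, 0-60 6.3≤9.8, cargo 71≥59).
Opt6: dominated by Opt3 (fuel economy 46≥17, price 42≤55, 0-60 6.3≤10.8, cargo 71≥57).
Opt7: dominated by Opt3 (fuel economy 46≥18, price 42≤45, 0-60 6.3≤9.4, cargo 71≥22).
Opt8: dominated by Opt3 (fuel economy 46≥33, price 42≤60, 0-60 6.3≤8.0, cargo 71≥69).
Opt9: dominated by Opt3 (fuel economy 46≥43, price 42≤68, 0-60 6.3≤10.3, cargo 71≥17).

Opt1, Opt2, Opt3, Opt4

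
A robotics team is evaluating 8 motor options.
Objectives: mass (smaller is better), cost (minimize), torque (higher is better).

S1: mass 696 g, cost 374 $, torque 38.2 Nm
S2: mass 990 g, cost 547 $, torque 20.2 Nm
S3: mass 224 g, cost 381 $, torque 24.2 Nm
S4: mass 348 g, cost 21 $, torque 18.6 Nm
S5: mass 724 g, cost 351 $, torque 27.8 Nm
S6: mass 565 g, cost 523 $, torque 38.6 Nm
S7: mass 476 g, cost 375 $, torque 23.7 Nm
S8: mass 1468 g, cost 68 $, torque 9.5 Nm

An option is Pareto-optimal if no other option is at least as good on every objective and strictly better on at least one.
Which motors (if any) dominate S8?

S4: mass 348≤1468, cost 21≤68, torque 18.6≥9.5 — dominates S8.
Others (S1, S2, S3, S5, S6, S7) are each worse than S8 on at least one objective.

S4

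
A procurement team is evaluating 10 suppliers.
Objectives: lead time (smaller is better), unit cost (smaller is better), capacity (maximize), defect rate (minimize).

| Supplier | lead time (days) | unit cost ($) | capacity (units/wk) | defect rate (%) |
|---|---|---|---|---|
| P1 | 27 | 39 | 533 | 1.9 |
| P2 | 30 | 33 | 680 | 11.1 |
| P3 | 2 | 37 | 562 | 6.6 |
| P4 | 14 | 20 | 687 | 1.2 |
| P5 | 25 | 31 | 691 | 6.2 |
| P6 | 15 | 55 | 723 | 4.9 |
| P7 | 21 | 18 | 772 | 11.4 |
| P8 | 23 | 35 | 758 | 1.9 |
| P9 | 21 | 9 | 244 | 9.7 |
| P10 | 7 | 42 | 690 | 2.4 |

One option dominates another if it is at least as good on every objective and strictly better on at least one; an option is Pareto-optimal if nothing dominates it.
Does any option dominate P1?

P4 vs P1: lead time 14≤27, unit cost 20≤39, capacity 687≥533, defect rate 1.2≤1.9 — P4 is at least as good on every objective and strictly better on at least one, so P4 dominates P1.

Yes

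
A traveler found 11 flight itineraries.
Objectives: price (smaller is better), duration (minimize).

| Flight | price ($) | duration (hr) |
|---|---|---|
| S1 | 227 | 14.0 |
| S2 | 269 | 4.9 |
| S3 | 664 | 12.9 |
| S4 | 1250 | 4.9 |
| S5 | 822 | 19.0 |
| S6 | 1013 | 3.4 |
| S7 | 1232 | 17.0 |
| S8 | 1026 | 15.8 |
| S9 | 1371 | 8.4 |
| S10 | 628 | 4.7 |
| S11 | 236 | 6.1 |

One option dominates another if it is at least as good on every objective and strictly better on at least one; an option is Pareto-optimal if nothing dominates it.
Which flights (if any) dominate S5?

S1: price 227≤822, duration 14.0≤19.0 — dominates S5.
S2: price 269≤822, duration 4.9≤19.0 — dominates S5.
S3: price 664≤822, duration 12.9≤19.0 — dominates S5.
S10: price 628≤822, duration 4.7≤19.0 — dominates S5.
S11: price 236≤822, duration 6.1≤19.0 — dominates S5.
Others (S4, S6, S7, S8, S9) are each worse than S5 on at least one objective.

S1, S2, S3, S10, S11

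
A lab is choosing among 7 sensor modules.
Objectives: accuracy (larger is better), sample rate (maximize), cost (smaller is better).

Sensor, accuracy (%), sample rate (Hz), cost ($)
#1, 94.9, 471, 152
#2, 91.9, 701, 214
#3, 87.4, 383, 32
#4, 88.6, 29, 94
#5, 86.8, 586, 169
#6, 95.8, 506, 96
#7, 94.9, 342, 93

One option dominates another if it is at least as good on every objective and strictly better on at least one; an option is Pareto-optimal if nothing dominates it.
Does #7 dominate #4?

Yes

#7 vs #4: accuracy 94.9≥88.6, sample rate 342≥29, cost 93≤94 — #7 is at least as good on every objective with at least one strict improvement.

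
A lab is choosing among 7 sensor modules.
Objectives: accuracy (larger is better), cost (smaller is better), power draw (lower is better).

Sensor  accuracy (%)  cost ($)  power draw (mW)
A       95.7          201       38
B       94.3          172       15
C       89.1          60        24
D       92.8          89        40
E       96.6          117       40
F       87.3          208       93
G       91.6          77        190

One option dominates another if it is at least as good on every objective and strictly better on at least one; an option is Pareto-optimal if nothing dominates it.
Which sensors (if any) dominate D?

none

A: worse on cost (201 vs 89).
B: worse on cost (172 vs 89).
C: worse on accuracy (89.1 vs 92.8).
E: worse on cost (117 vs 89).
F: worse on accuracy (87.3 vs 92.8).
G: worse on accuracy (91.6 vs 92.8).
No option dominates D.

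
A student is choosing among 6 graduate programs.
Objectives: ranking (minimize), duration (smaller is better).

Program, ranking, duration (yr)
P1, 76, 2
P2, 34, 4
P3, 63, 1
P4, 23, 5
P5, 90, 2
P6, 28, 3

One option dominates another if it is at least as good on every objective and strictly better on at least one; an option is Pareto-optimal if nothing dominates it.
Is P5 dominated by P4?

No

P4 vs P5: P4 is worse on duration (5 vs 2), so it does not dominate P5.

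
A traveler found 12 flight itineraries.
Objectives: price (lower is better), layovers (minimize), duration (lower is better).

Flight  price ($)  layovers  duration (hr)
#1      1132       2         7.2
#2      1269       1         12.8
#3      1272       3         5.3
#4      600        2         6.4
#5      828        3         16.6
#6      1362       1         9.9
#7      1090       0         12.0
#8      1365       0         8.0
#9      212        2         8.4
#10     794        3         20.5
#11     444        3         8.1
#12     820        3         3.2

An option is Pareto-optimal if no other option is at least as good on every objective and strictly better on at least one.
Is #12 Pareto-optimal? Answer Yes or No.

#1: worse on price (1132 vs 820).
#2: worse on price (1269 vs 820).
#3: worse on price (1272 vs 820).
#4: worse on duration (6.4 vs 3.2).
#5: worse on price (828 vs 820).
#6: worse on price (1362 vs 820).
#7: worse on price (1090 vs 820).
#8: worse on price (1365 vs 820).
#9: worse on duration (8.4 vs 3.2).
#10: worse on duration (20.5 vs 3.2).
#11: worse on duration (8.1 vs 3.2).
No option is at least as good as #12 on every objective and strictly better on one.

Yes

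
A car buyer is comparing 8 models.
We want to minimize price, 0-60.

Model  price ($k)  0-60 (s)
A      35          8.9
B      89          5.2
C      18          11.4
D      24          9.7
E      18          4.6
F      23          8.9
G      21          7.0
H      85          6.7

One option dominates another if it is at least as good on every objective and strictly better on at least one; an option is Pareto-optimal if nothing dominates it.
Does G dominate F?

G vs F: price 21≤23, 0-60 7.0≤8.9 — G is at least as good on every objective with at least one strict improvement.

Yes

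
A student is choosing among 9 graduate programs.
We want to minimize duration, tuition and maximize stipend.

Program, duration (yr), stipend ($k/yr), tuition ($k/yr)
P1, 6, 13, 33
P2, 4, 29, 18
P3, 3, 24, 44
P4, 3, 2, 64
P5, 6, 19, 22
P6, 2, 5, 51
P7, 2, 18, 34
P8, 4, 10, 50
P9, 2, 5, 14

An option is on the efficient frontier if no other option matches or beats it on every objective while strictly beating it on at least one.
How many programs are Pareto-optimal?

P1: dominated by P2 (duration 4≤6, stipend 29≥13, tuition 18≤33).
P2: not dominated (best stipend).
P3: not dominated.
P4: dominated by P3 (duration 3≤3, stipend 24≥2, tuition 44≤64).
P5: dominated by P2 (duration 4≤6, stipend 29≥19, tuition 18≤22).
P6: dominated by P7 (duration 2≤2, stipend 18≥5, tuition 34≤51).
P7: not dominated.
P8: dominated by P2 (duration 4≤4, stipend 29≥10, tuition 18≤50).
P9: not dominated (best tuition).
Pareto-optimal: P2, P3, P7, P9 → 4.

4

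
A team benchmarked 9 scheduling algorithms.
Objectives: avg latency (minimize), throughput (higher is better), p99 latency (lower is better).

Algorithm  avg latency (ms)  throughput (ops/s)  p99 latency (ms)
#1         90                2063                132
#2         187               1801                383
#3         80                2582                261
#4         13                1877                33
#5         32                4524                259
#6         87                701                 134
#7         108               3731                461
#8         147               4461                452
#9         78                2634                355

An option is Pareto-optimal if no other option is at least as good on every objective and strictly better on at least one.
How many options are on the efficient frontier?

#1: not dominated.
#2: dominated by #1 (avg latency 90≤187, throughput 2063≥1801, p99 latency 132≤383).
#3: dominated by #5 (avg latency 32≤80, throughput 4524≥2582, p99 latency 259≤261).
#4: not dominated (best avg latency).
#5: not dominated (best throughput).
#6: dominated by #4 (avg latency 13≤87, throughput 1877≥701, p99 latency 33≤134).
#7: dominated by #5 (avg latency 32≤108, throughput 4524≥3731, p99 latency 259≤461).
#8: dominated by #5 (avg latency 32≤147, throughput 4524≥4461, p99 latency 259≤452).
#9: dominated by #5 (avg latency 32≤78, throughput 4524≥2634, p99 latency 259≤355).
Pareto-optimal: #1, #4, #5 → 3.

3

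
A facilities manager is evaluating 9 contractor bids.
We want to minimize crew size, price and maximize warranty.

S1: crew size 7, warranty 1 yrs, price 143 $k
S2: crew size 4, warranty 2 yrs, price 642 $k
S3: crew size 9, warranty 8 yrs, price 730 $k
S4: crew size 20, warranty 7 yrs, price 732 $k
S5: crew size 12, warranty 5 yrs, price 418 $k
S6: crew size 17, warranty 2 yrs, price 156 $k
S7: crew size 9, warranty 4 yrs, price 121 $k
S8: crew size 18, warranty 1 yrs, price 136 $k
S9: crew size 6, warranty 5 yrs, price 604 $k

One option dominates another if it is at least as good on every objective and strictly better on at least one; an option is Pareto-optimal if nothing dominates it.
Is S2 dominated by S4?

No

S4 vs S2: S4 is worse on crew size (20 vs 4), so it does not dominate S2.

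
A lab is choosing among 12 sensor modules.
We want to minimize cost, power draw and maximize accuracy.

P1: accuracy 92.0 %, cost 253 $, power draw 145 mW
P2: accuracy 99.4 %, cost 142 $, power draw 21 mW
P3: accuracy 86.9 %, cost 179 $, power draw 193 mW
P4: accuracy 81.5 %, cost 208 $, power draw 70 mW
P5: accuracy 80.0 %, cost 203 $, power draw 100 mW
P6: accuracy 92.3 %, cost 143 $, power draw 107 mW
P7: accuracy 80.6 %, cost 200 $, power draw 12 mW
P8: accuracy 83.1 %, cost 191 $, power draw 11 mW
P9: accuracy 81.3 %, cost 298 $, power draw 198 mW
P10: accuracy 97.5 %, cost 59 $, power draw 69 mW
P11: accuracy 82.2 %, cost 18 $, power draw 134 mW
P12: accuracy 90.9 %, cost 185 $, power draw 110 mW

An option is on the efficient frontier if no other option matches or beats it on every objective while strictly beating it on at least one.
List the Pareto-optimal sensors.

P2, P8, P10, P11

P1: dominated by P2 (accuracy 99.4≥92.0, cost 142≤253, power draw 21≤145).
P2: not dominated (best accuracy).
P3: dominated by P2 (accuracy 99.4≥86.9, cost 142≤179, power draw 21≤193).
P4: dominated by P2 (accuracy 99.4≥81.5, cost 142≤208, power draw 21≤70).
P5: dominated by P2 (accuracy 99.4≥80.0, cost 142≤203, power draw 21≤100).
P6: dominated by P2 (accuracy 99.4≥92.3, cost 142≤143, power draw 21≤107).
P7: dominated by P8 (accuracy 83.1≥80.6, cost 191≤200, power draw 11≤12).
P8: not dominated (best power draw).
P9: dominated by P1 (accuracy 92.0≥81.3, cost 253≤298, power draw 145≤198).
P10: not dominated.
P11: not dominated (best cost).
P12: dominated by P2 (accuracy 99.4≥90.9, cost 142≤185, power draw 21≤110).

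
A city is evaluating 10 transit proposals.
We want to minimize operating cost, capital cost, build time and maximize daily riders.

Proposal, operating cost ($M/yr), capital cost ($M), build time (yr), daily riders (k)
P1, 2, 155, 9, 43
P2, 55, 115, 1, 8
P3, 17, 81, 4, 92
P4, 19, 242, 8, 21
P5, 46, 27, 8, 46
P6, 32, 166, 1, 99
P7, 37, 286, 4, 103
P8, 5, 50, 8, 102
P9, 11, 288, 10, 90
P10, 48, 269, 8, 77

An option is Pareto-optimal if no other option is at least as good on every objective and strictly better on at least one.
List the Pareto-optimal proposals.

P1: not dominated (best operating cost).
P2: not dominated.
P3: not dominated.
P4: dominated by P3 (operating cost 17≤19, capital cost 81≤242, build time 4≤8, daily riders 92≥21).
P5: not dominated (best capital cost).
P6: not dominated.
P7: not dominated (best daily riders).
P8: not dominated.
P9: dominated by P8 (operating cost 5≤11, capital cost 50≤288, build time 8≤10, daily riders 102≥90).
P10: dominated by P3 (operating cost 17≤48, capital cost 81≤269, build time 4≤8, daily riders 92≥77).

P1, P2, P3, P5, P6, P7, P8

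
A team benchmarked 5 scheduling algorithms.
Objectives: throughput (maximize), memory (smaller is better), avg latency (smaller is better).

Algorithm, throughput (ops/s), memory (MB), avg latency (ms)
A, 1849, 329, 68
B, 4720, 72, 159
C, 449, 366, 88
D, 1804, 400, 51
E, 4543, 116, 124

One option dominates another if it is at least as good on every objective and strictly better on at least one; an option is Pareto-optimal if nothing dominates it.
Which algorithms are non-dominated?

A: not dominated.
B: not dominated (best throughput).
C: dominated by A (throughput 1849≥449, memory 329≤366, avg latency 68≤88).
D: not dominated (best avg latency).
E: not dominated.

A, B, D, E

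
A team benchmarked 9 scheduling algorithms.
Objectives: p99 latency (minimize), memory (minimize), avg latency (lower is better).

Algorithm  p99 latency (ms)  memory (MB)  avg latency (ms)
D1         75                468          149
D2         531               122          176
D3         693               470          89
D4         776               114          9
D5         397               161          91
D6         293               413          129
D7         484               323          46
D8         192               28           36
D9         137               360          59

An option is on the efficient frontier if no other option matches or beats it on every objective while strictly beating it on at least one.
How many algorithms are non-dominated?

4

D1: not dominated (best p99 latency).
D2: dominated by D8 (p99 latency 192≤531, memory 28≤122, avg latency 36≤176).
D3: dominated by D7 (p99 latency 484≤693, memory 323≤470, avg latency 46≤89).
D4: not dominated (best avg latency).
D5: dominated by D8 (p99 latency 192≤397, memory 28≤161, avg latency 36≤91).
D6: dominated by D8 (p99 latency 192≤293, memory 28≤413, avg latency 36≤129).
D7: dominated by D8 (p99 latency 192≤484, memory 28≤323, avg latency 36≤46).
D8: not dominated (best memory).
D9: not dominated.
Pareto-optimal: D1, D4, D8, D9 → 4.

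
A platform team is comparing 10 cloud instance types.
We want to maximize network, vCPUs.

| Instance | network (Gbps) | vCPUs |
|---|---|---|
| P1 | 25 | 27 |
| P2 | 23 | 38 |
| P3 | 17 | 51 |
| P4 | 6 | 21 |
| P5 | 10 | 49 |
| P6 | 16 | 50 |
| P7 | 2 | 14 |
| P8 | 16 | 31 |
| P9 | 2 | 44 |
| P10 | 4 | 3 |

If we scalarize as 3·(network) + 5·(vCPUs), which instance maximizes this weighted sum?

P1: 3·25 + 5·27 = 210
P2: 3·23 + 5·38 = 259
P3: 3·17 + 5·51 = 306
P4: 3·6 + 5·21 = 123
P5: 3·10 + 5·49 = 275
P6: 3·16 + 5·50 = 298
P7: 3·2 + 5·14 = 76
P8: 3·16 + 5·31 = 203
P9: 3·2 + 5·44 = 226
P10: 3·4 + 5·3 = 27
Highest: P3 at 306.

P3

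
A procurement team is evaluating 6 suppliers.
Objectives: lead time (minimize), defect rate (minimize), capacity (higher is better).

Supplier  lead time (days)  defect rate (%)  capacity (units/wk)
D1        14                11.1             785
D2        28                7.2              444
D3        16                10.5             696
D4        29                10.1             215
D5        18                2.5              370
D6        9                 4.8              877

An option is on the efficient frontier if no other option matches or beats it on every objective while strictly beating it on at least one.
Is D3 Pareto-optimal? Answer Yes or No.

D6 vs D3: lead time 9≤16, defect rate 4.8≤10.5, capacity 877≥696 — D6 is at least as good on every objective and strictly better on at least one, so D6 dominates D3.

No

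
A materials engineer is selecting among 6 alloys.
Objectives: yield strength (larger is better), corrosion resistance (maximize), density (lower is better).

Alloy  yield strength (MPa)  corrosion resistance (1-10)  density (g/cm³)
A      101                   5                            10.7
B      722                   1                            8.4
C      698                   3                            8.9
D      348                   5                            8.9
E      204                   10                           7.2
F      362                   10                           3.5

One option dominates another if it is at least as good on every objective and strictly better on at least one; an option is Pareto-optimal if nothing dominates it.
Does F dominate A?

Yes

F vs A: yield strength 362≥101, corrosion resistance 10≥5, density 3.5≤10.7 — F is at least as good on every objective with at least one strict improvement.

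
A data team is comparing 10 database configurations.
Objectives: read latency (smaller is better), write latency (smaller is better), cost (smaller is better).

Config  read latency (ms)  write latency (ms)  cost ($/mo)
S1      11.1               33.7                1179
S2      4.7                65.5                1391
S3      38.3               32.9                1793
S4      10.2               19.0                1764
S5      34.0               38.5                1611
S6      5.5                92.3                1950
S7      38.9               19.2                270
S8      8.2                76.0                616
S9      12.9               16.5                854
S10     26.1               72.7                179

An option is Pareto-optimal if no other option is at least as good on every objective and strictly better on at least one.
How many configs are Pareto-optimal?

7

S1: not dominated.
S2: not dominated (best read latency).
S3: dominated by S4 (read latency 10.2≤38.3, write latency 19.0≤32.9, cost 1764≤1793).
S4: not dominated.
S5: dominated by S1 (read latency 11.1≤34.0, write latency 33.7≤38.5, cost 1179≤1611).
S6: dominated by S2 (read latency 4.7≤5.5, write latency 65.5≤92.3, cost 1391≤1950).
S7: not dominated.
S8: not dominated.
S9: not dominated (best write latency).
S10: not dominated (best cost).
Pareto-optimal: S1, S2, S4, S7, S8, S9, S10 → 7.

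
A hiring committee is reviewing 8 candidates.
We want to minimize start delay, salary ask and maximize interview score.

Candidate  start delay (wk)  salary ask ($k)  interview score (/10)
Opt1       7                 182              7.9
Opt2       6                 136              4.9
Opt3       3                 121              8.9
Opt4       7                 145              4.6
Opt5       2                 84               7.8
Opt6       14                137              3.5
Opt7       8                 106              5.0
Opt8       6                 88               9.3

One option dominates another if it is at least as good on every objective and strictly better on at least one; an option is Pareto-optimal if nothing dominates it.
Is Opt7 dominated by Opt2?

No

Opt2 vs Opt7: Opt2 is worse on salary ask (136 vs 106), so it does not dominate Opt7.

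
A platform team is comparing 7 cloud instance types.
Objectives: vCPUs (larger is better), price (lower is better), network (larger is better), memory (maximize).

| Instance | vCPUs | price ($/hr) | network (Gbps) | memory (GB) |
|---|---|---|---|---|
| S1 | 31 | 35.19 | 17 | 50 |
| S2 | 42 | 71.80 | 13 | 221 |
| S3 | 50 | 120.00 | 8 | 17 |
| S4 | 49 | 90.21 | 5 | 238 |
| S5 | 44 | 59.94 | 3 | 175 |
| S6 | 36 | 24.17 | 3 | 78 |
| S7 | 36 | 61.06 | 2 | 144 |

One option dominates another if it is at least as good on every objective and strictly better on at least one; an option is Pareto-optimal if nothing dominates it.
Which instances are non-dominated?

S1, S2, S3, S4, S5, S6

S1: not dominated (best network).
S2: not dominated.
S3: not dominated (best vCPUs).
S4: not dominated (best memory).
S5: not dominated.
S6: not dominated (best price).
S7: dominated by S5 (vCPUs 44≥36, price 59.94≤61.06, network 3≥2, memory 175≥144).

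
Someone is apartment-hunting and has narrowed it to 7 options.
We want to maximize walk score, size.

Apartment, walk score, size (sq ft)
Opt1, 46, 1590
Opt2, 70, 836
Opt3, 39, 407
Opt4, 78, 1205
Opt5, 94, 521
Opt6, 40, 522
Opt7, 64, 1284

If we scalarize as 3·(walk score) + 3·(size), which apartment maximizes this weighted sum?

Opt1

Opt1: 3·46 + 3·1590 = 4908
Opt2: 3·70 + 3·836 = 2718
Opt3: 3·39 + 3·407 = 1338
Opt4: 3·78 + 3·1205 = 3849
Opt5: 3·94 + 3·521 = 1845
Opt6: 3·40 + 3·522 = 1686
Opt7: 3·64 + 3·1284 = 4044
Highest: Opt1 at 4908.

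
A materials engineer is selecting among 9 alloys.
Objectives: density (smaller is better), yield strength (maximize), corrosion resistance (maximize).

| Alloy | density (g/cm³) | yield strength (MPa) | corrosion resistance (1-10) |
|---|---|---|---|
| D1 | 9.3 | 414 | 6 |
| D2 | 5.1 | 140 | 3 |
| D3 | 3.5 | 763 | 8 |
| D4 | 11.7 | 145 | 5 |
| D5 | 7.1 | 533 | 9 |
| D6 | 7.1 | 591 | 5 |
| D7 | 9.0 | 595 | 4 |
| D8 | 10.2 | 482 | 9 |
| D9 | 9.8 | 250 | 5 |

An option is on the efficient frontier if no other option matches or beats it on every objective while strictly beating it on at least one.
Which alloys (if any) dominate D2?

D3: density 3.5≤5.1, yield strength 763≥140, corrosion resistance 8≥3 — dominates D2.
Others (D1, D4, D5, D6, D7, D8, D9) are each worse than D2 on at least one objective.

D3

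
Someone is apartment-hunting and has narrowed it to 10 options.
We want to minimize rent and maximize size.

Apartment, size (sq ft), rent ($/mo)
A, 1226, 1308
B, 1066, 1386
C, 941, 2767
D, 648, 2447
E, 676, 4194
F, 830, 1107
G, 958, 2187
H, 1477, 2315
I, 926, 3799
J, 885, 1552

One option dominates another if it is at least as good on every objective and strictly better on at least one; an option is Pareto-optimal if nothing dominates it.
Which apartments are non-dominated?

A, F, H

A: not dominated.
B: dominated by A (size 1226≥1066, rent 1308≤1386).
C: dominated by A (size 1226≥941, rent 1308≤2767).
D: dominated by A (size 1226≥648, rent 1308≤2447).
E: dominated by A (size 1226≥676, rent 1308≤4194).
F: not dominated (best rent).
G: dominated by A (size 1226≥958, rent 1308≤2187).
H: not dominated (best size).
I: dominated by A (size 1226≥926, rent 1308≤3799).
J: dominated by A (size 1226≥885, rent 1308≤1552).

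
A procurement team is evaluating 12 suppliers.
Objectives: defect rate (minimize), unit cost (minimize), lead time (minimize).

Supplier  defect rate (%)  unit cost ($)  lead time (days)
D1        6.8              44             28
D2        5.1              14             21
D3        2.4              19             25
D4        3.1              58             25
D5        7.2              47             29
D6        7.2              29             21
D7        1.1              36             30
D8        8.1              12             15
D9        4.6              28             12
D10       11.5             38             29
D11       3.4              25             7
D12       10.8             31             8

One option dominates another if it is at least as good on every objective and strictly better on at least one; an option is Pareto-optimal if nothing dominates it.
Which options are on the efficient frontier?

D2, D3, D7, D8, D11

D1: dominated by D2 (defect rate 5.1≤6.8, unit cost 14≤44, lead time 21≤28).
D2: not dominated.
D3: not dominated.
D4: dominated by D3 (defect rate 2.4≤3.1, unit cost 19≤58, lead time 25≤25).
D5: dominated by D1 (defect rate 6.8≤7.2, unit cost 44≤47, lead time 28≤29).
D6: dominated by D2 (defect rate 5.1≤7.2, unit cost 14≤29, lead time 21≤21).
D7: not dominated (best defect rate).
D8: not dominated (best unit cost).
D9: dominated by D11 (defect rate 3.4≤4.6, unit cost 25≤28, lead time 7≤12).
D10: dominated by D2 (defect rate 5.1≤11.5, unit cost 14≤38, lead time 21≤29).
D11: not dominated (best lead time).
D12: dominated by D11 (defect rate 3.4≤10.8, unit cost 25≤31, lead time 7≤8).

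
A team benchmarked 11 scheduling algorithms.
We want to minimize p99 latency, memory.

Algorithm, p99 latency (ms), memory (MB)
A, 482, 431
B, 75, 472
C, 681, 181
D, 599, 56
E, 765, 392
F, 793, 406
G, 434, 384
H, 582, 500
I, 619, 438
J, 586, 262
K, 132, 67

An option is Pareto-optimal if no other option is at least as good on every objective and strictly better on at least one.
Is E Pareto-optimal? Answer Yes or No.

No

C vs E: p99 latency 681≤765, memory 181≤392 — C is at least as good on every objective and strictly better on at least one, so C dominates E.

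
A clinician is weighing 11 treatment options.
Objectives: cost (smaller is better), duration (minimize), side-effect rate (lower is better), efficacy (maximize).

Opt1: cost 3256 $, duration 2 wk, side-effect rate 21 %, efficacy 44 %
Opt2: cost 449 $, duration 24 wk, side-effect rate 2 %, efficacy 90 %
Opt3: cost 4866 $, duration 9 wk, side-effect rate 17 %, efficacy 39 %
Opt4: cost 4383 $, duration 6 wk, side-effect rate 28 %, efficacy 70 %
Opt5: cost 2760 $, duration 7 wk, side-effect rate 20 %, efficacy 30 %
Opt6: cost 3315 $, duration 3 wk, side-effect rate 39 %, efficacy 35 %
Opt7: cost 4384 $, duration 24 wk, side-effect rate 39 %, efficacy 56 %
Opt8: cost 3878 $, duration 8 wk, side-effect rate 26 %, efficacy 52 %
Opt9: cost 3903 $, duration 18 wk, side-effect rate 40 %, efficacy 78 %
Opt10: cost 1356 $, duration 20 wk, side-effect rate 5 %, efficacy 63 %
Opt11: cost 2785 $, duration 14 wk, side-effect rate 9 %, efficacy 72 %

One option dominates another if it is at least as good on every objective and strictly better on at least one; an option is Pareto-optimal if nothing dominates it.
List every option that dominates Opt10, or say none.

Opt1: worse on cost (3256 vs 1356).
Opt2: worse on duration (24 vs 20).
Opt3: worse on cost (4866 vs 1356).
Opt4: worse on cost (4383 vs 1356).
Opt5: worse on cost (2760 vs 1356).
Opt6: worse on cost (3315 vs 1356).
Opt7: worse on cost (4384 vs 1356).
Opt8: worse on cost (3878 vs 1356).
Opt9: worse on cost (3903 vs 1356).
Opt11: worse on cost (2785 vs 1356).
No option dominates Opt10.

none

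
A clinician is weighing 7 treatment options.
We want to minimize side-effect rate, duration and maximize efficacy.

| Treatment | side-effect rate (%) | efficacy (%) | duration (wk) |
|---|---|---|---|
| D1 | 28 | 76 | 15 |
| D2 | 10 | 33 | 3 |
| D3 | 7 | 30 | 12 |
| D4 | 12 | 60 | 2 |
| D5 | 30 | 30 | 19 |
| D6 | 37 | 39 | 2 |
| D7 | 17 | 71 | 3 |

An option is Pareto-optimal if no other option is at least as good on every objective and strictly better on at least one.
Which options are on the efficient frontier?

D1, D2, D3, D4, D7

D1: not dominated (best efficacy).
D2: not dominated.
D3: not dominated (best side-effect rate).
D4: not dominated.
D5: dominated by D1 (side-effect rate 28≤30, efficacy 76≥30, duration 15≤19).
D6: dominated by D4 (side-effect rate 12≤37, efficacy 60≥39, duration 2≤2).
D7: not dominated.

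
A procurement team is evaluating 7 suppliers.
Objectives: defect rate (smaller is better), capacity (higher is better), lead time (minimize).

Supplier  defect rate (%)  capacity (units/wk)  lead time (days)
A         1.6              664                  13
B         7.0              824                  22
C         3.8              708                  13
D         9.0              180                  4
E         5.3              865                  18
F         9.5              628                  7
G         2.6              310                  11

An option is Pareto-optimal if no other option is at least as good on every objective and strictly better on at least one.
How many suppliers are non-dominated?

A: not dominated (best defect rate).
B: dominated by E (defect rate 5.3≤7.0, capacity 865≥824, lead time 18≤22).
C: not dominated.
D: not dominated (best lead time).
E: not dominated (best capacity).
F: not dominated.
G: not dominated.
Pareto-optimal: A, C, D, E, F, G → 6.

6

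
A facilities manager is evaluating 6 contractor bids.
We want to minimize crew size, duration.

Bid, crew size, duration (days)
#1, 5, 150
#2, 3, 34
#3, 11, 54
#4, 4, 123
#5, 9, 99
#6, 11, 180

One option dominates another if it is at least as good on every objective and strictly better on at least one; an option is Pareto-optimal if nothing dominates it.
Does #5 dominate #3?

#5 vs #3: #5 is worse on duration (99 vs 54), so it does not dominate #3.

No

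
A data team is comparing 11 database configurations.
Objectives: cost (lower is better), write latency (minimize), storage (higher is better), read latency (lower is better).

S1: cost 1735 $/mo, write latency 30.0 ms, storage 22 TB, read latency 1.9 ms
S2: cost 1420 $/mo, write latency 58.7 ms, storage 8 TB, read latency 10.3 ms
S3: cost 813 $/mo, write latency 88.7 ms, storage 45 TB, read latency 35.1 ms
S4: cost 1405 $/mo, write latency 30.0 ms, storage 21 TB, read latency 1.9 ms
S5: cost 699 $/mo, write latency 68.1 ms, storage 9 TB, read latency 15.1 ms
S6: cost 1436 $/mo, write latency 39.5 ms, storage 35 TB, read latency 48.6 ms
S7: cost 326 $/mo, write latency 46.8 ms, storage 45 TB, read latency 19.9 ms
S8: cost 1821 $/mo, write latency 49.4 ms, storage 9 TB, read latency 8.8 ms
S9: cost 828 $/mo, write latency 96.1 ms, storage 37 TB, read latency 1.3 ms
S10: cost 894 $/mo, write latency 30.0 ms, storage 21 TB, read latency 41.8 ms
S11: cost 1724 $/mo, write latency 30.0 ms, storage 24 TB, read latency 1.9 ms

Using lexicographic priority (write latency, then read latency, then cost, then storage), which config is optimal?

First minimize write latency: best is 30.0, kept {S1, S4, S10, S11}.
Then minimize read latency: best is 1.9, kept {S1, S4, S11}.
Then minimize cost: best is 1405, kept {S4}.

S4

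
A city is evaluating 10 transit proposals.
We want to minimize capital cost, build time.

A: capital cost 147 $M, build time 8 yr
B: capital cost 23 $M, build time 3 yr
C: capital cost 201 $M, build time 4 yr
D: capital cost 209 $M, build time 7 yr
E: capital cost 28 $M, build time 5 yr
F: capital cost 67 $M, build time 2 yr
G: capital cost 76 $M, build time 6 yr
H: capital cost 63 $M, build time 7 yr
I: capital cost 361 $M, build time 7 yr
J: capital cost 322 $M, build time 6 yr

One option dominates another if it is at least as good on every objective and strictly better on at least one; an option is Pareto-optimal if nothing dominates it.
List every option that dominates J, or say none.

B: capital cost 23≤322, build time 3≤6 — dominates J.
C: capital cost 201≤322, build time 4≤6 — dominates J.
E: capital cost 28≤322, build time 5≤6 — dominates J.
F: capital cost 67≤322, build time 2≤6 — dominates J.
G: capital cost 76≤322, build time 6≤6 — dominates J.
Others (A, D, H, I) are each worse than J on at least one objective.

B, C, E, F, G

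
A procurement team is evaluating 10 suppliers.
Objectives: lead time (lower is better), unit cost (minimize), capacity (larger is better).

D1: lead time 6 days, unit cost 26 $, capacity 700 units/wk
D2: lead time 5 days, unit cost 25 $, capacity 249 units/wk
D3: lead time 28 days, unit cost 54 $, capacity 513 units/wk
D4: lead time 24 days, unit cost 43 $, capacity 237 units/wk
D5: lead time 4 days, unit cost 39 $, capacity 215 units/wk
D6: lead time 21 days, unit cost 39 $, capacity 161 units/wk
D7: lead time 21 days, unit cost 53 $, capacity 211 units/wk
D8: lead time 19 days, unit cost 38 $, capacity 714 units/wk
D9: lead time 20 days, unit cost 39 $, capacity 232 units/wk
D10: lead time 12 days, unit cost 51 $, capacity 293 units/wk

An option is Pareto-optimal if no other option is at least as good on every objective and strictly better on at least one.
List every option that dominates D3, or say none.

D1, D8

D1: lead time 6≤28, unit cost 26≤54, capacity 700≥513 — dominates D3.
D8: lead time 19≤28, unit cost 38≤54, capacity 714≥513 — dominates D3.
Others (D2, D4, D5, D6, D7, D9, D10) are each worse than D3 on at least one objective.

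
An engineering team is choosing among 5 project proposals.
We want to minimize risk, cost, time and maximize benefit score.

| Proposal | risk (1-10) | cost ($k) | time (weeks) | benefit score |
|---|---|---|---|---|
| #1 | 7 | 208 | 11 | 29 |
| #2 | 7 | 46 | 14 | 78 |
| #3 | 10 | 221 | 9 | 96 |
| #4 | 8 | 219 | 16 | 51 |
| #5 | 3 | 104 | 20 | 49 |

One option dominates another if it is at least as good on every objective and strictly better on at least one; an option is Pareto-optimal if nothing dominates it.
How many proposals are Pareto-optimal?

4

#1: not dominated.
#2: not dominated (best cost).
#3: not dominated (best time).
#4: dominated by #2 (risk 7≤8, cost 46≤219, time 14≤16, benefit score 78≥51).
#5: not dominated (best risk).
Pareto-optimal: #1, #2, #3, #5 → 4.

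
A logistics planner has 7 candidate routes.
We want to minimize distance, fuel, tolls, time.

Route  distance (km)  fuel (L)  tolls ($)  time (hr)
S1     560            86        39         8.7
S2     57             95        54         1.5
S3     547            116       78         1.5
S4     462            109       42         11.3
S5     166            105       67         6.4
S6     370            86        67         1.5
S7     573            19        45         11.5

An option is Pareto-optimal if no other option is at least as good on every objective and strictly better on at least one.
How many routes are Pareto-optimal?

5

S1: not dominated (best tolls).
S2: not dominated (best distance).
S3: dominated by S2 (distance 57≤547, fuel 95≤116, tolls 54≤78, time 1.5≤1.5).
S4: not dominated.
S5: dominated by S2 (distance 57≤166, fuel 95≤105, tolls 54≤67, time 1.5≤6.4).
S6: not dominated.
S7: not dominated (best fuel).
Pareto-optimal: S1, S2, S4, S6, S7 → 5.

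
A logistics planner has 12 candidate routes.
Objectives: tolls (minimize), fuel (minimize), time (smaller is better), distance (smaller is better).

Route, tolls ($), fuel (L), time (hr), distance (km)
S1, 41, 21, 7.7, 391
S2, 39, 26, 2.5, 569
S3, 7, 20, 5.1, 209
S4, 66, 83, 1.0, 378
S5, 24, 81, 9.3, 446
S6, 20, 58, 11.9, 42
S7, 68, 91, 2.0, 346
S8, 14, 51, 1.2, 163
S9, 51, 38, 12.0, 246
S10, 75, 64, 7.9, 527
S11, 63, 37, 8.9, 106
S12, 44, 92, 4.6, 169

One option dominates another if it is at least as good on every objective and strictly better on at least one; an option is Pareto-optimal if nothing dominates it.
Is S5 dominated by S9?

No

S9 vs S5: S9 is worse on tolls (51 vs 24), so it does not dominate S5.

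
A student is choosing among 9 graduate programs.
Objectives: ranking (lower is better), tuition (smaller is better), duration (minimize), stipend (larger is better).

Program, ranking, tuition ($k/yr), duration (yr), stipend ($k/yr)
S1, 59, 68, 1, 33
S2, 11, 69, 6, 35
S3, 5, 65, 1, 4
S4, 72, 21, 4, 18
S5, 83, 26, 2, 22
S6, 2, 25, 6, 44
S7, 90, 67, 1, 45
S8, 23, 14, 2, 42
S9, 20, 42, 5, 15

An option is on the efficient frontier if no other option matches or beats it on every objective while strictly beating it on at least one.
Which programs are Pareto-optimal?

S1, S3, S6, S7, S8, S9

S1: not dominated.
S2: dominated by S6 (ranking 2≤11, tuition 25≤69, duration 6≤6, stipend 44≥35).
S3: not dominated.
S4: dominated by S8 (ranking 23≤72, tuition 14≤21, duration 2≤4, stipend 42≥18).
S5: dominated by S8 (ranking 23≤83, tuition 14≤26, duration 2≤2, stipend 42≥22).
S6: not dominated (best ranking).
S7: not dominated (best stipend).
S8: not dominated (best tuition).
S9: not dominated.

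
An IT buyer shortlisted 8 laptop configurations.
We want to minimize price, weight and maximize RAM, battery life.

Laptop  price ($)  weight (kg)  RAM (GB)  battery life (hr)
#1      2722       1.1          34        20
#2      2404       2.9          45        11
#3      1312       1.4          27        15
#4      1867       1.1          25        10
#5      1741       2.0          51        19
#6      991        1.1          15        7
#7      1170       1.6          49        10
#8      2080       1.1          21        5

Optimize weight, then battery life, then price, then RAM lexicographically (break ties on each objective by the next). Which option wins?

#1

First minimize weight: best is 1.1, kept {#1, #4, #6, #8}.
Then maximize battery life: best is 20, kept {#1}.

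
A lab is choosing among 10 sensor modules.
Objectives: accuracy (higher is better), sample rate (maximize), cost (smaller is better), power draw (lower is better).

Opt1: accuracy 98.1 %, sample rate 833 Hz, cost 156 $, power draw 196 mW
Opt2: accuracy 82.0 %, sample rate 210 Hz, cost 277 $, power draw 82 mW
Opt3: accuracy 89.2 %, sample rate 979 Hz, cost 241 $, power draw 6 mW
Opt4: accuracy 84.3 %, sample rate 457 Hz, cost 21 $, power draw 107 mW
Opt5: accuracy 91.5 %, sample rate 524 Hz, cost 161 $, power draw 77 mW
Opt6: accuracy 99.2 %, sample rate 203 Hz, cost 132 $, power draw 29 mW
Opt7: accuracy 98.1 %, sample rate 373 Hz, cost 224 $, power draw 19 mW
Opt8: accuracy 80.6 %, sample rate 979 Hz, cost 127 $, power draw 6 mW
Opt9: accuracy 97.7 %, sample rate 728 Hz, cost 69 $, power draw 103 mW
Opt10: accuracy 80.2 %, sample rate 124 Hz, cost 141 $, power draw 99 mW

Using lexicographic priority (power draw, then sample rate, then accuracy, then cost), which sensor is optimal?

Opt3

First minimize power draw: best is 6, kept {Opt3, Opt8}.
Then maximize sample rate: best is 979, kept {Opt3, Opt8}.
Then maximize accuracy: best is 89.2, kept {Opt3}.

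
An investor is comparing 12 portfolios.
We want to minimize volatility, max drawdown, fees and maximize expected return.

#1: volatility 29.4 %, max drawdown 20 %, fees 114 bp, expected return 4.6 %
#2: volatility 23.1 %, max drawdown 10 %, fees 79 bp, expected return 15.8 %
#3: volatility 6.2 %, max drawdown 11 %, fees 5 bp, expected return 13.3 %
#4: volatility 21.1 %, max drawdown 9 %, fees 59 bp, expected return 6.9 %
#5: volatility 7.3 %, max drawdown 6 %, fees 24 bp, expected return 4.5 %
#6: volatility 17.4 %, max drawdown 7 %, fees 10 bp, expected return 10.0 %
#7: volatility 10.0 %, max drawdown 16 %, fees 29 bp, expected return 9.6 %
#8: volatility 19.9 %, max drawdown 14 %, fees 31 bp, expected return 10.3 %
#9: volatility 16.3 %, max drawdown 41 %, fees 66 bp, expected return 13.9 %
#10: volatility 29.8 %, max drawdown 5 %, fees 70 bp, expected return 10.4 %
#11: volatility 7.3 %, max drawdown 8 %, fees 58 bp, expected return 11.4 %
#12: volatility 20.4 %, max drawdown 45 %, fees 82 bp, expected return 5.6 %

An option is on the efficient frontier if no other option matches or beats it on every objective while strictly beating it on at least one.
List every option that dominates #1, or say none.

#2, #3, #4, #6, #7, #8, #11

#2: volatility 23.1≤29.4, max drawdown 10≤20, fees 79≤114, expected return 15.8≥4.6 — dominates #1.
#3: volatility 6.2≤29.4, max drawdown 11≤20, fees 5≤114, expected return 13.3≥4.6 — dominates #1.
#4: volatility 21.1≤29.4, max drawdown 9≤20, fees 59≤114, expected return 6.9≥4.6 — dominates #1.
#6: volatility 17.4≤29.4, max drawdown 7≤20, fees 10≤114, expected return 10.0≥4.6 — dominates #1.
#7: volatility 10.0≤29.4, max drawdown 16≤20, fees 29≤114, expected return 9.6≥4.6 — dominates #1.
#8: volatility 19.9≤29.4, max drawdown 14≤20, fees 31≤114, expected return 10.3≥4.6 — dominates #1.
#11: volatility 7.3≤29.4, max drawdown 8≤20, fees 58≤114, expected return 11.4≥4.6 — dominates #1.
Others (#5, #9, #10, #12) are each worse than #1 on at least one objective.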